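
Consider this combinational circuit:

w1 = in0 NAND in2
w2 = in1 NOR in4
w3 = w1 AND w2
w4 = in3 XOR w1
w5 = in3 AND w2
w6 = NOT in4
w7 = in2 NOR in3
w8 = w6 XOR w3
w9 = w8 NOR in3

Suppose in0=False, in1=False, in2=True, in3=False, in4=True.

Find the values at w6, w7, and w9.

w1 = in0 NAND in2 = False NAND True = True
w2 = in1 NOR in4 = False NOR True = False
w3 = w1 AND w2 = True AND False = False
w6 = NOT in4 = NOT True = False
w7 = in2 NOR in3 = True NOR False = False
w8 = w6 XOR w3 = False XOR False = False
w9 = w8 NOR in3 = False NOR False = True

w6 = False  w7 = False  w9 = True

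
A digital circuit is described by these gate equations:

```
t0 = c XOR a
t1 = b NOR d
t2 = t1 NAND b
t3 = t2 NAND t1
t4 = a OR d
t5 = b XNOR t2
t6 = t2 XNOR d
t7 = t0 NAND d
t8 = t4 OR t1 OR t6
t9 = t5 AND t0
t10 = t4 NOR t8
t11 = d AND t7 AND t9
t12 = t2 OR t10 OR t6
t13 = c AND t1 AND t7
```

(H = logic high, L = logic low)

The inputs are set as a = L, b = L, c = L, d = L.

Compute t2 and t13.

t2 = H  t13 = L

t0 = c XOR a = L XOR L = L
t1 = b NOR d = L NOR L = H
t2 = t1 NAND b = H NAND L = H
t7 = t0 NAND d = L NAND L = H
t13 = c AND t1 AND t7 = L AND H AND H = L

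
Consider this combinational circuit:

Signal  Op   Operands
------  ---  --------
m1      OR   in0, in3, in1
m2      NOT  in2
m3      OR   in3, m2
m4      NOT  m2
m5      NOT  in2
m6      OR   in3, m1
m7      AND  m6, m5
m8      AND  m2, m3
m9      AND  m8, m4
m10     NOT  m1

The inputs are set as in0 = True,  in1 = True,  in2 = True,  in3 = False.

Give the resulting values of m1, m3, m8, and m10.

m1 = in0 OR in3 OR in1 = True OR False OR True = True
m2 = NOT in2 = NOT True = False
m3 = in3 OR m2 = False OR False = False
m8 = m2 AND m3 = False AND False = False
m10 = NOT m1 = NOT True = False

m1 = True, m3 = False, m8 = False, m10 = False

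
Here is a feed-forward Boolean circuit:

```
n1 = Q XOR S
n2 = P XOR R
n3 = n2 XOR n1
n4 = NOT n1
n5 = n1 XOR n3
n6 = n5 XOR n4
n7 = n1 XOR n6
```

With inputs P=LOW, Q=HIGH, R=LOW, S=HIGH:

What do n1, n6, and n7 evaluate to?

n1 = LOW; n6 = HIGH; n7 = HIGH

n1 = Q XOR S = HIGH XOR HIGH = LOW
n2 = P XOR R = LOW XOR LOW = LOW
n3 = n2 XOR n1 = LOW XOR LOW = LOW
n4 = NOT n1 = NOT LOW = HIGH
n5 = n1 XOR n3 = LOW XOR LOW = LOW
n6 = n5 XOR n4 = LOW XOR HIGH = HIGH
n7 = n1 XOR n6 = LOW XOR HIGH = HIGH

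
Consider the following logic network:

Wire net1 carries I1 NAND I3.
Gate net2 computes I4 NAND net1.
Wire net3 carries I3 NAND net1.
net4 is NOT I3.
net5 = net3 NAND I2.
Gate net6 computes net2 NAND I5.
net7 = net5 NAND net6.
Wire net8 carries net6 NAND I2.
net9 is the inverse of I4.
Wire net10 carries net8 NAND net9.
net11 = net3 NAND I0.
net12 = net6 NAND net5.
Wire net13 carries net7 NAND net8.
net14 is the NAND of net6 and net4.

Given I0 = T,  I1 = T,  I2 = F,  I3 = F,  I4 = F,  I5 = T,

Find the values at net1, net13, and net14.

net1 = T; net13 = F; net14 = T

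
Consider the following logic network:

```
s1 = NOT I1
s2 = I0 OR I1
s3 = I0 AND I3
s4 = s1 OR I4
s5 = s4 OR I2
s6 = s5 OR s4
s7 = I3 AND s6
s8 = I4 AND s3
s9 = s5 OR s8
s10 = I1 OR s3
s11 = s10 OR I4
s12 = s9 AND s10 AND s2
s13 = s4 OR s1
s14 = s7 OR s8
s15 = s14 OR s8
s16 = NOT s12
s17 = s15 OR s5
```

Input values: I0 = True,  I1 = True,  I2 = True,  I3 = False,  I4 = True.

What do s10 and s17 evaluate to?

s10 = True, s17 = True

s1 = NOT I1 = NOT True = False
s3 = I0 AND I3 = True AND False = False
s4 = s1 OR I4 = False OR True = True
s5 = s4 OR I2 = True OR True = True
s6 = s5 OR s4 = True OR True = True
s7 = I3 AND s6 = False AND True = False
s8 = I4 AND s3 = True AND False = False
s10 = I1 OR s3 = True OR False = True
s14 = s7 OR s8 = False OR False = False
s15 = s14 OR s8 = False OR False = False
s17 = s15 OR s5 = False OR True = True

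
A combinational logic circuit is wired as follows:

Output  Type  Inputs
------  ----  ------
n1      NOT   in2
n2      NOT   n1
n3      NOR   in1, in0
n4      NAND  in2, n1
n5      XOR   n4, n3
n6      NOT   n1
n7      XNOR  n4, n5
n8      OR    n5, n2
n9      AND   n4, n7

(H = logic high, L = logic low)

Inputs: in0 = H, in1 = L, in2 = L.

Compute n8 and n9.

n1 = NOT in2 = NOT L = H
n2 = NOT n1 = NOT H = L
n3 = in1 NOR in0 = L NOR H = L
n4 = in2 NAND n1 = L NAND H = H
n5 = n4 XOR n3 = H XOR L = H
n7 = n4 XNOR n5 = H XNOR H = H
n8 = n5 OR n2 = H OR L = H
n9 = n4 AND n7 = H AND H = H

n8 = H, n9 = H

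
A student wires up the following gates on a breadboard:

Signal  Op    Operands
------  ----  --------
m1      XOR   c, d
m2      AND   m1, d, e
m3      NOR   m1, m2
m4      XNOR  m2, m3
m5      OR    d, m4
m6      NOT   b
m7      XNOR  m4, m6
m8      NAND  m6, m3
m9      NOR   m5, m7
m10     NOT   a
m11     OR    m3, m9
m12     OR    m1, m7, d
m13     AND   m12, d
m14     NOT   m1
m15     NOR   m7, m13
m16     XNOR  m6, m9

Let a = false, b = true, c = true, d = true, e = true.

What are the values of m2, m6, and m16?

m2 = false, m6 = false, m16 = true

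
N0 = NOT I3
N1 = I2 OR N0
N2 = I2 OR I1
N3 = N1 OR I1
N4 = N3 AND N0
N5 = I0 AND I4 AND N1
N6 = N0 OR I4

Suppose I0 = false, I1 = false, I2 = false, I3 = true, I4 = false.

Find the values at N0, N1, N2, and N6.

N0 = false, N1 = false, N2 = false, N6 = false

N0 = NOT I3 = NOT true = false
N1 = I2 OR N0 = false OR false = false
N2 = I2 OR I1 = false OR false = false
N6 = N0 OR I4 = false OR false = false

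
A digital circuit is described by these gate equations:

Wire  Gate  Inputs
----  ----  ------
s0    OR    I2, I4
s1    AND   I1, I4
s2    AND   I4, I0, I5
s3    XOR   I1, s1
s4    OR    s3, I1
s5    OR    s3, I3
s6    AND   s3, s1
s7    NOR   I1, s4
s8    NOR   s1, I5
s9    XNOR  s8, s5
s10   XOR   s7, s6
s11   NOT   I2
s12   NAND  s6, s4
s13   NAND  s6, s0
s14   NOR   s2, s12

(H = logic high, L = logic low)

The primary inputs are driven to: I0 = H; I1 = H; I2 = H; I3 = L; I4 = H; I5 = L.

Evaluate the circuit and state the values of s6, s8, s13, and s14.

s0 = I2 OR I4 = H OR H = H
s1 = I1 AND I4 = H AND H = H
s2 = I4 AND I0 AND I5 = H AND H AND L = L
s3 = I1 XOR s1 = H XOR H = L
s4 = s3 OR I1 = L OR H = H
s6 = s3 AND s1 = L AND H = L
s8 = s1 NOR I5 = H NOR L = L
s12 = s6 NAND s4 = L NAND H = H
s13 = s6 NAND s0 = L NAND H = H
s14 = s2 NOR s12 = L NOR H = L

s6 = L, s8 = L, s13 = H, s14 = L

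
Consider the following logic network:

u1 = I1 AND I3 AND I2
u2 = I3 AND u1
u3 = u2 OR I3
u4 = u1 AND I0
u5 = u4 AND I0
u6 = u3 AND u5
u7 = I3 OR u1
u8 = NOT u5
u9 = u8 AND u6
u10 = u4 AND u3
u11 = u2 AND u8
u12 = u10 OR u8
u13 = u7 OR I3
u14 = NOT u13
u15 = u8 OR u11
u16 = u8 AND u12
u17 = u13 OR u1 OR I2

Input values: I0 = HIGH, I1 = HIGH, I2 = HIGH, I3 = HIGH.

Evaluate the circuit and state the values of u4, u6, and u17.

u4 = HIGH  u6 = HIGH  u17 = HIGH

u1 = I1 AND I3 AND I2 = HIGH AND HIGH AND HIGH = HIGH
u2 = I3 AND u1 = HIGH AND HIGH = HIGH
u3 = u2 OR I3 = HIGH OR HIGH = HIGH
u4 = u1 AND I0 = HIGH AND HIGH = HIGH
u5 = u4 AND I0 = HIGH AND HIGH = HIGH
u6 = u3 AND u5 = HIGH AND HIGH = HIGH
u7 = I3 OR u1 = HIGH OR HIGH = HIGH
u13 = u7 OR I3 = HIGH OR HIGH = HIGH
u17 = u13 OR u1 OR I2 = HIGH OR HIGH OR HIGH = HIGH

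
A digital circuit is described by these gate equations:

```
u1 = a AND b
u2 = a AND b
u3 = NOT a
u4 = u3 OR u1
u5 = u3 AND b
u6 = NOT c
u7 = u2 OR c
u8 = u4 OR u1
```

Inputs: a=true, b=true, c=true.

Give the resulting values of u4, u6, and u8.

u1 = a AND b = true AND true = true
u3 = NOT a = NOT true = false
u4 = u3 OR u1 = false OR true = true
u6 = NOT c = NOT true = false
u8 = u4 OR u1 = true OR true = true

u4 = true, u6 = false, u8 = true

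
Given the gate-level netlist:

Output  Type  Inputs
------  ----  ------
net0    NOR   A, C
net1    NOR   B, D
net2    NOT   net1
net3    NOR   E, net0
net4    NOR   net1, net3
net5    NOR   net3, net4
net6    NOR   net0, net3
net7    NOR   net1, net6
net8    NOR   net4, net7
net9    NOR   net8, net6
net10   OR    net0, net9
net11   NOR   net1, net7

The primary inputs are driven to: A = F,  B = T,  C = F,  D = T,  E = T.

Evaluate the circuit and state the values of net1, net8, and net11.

net0 = A NOR C = F NOR F = T
net1 = B NOR D = T NOR T = F
net3 = E NOR net0 = T NOR T = F
net4 = net1 NOR net3 = F NOR F = T
net6 = net0 NOR net3 = T NOR F = F
net7 = net1 NOR net6 = F NOR F = T
net8 = net4 NOR net7 = T NOR T = F
net11 = net1 NOR net7 = F NOR T = F

net1 = F; net8 = F; net11 = F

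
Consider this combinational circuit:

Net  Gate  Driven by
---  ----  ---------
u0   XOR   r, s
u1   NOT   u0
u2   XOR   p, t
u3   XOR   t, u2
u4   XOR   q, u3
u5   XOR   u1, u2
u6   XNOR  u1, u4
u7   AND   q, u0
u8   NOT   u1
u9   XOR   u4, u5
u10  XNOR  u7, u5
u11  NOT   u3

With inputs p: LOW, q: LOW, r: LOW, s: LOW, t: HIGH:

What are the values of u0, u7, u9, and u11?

u0 = LOW; u7 = LOW; u9 = LOW; u11 = HIGH

u0 = r XOR s = LOW XOR LOW = LOW
u1 = NOT u0 = NOT LOW = HIGH
u2 = p XOR t = LOW XOR HIGH = HIGH
u3 = t XOR u2 = HIGH XOR HIGH = LOW
u4 = q XOR u3 = LOW XOR LOW = LOW
u5 = u1 XOR u2 = HIGH XOR HIGH = LOW
u7 = q AND u0 = LOW AND LOW = LOW
u9 = u4 XOR u5 = LOW XOR LOW = LOW
u11 = NOT u3 = NOT LOW = HIGH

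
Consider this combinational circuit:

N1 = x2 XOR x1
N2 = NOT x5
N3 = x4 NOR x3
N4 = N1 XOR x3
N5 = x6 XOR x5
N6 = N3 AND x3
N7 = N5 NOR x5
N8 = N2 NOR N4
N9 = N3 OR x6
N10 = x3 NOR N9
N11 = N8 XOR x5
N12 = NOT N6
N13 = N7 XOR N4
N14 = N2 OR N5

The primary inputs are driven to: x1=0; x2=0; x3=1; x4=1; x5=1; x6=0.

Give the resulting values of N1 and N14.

N1 = x2 XOR x1 = 0 XOR 0 = 0
N2 = NOT x5 = NOT 1 = 0
N5 = x6 XOR x5 = 0 XOR 1 = 1
N14 = N2 OR N5 = 0 OR 1 = 1

N1 = 0  N14 = 1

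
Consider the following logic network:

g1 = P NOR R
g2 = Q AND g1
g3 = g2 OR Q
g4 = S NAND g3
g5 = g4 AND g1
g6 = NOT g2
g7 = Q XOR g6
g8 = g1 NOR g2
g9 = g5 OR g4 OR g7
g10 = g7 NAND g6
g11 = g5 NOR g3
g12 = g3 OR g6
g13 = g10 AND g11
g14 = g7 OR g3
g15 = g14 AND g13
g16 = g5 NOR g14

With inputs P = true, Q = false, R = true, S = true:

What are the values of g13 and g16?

g13 = false, g16 = false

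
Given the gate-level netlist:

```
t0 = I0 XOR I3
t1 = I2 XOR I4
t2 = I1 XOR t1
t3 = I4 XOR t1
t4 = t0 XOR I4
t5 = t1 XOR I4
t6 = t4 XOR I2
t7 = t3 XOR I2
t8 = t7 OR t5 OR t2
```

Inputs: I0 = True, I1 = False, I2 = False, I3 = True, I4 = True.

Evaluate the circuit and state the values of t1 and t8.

t1 = I2 XOR I4 = False XOR True = True
t2 = I1 XOR t1 = False XOR True = True
t3 = I4 XOR t1 = True XOR True = False
t5 = t1 XOR I4 = True XOR True = False
t7 = t3 XOR I2 = False XOR False = False
t8 = t7 OR t5 OR t2 = False OR False OR True = True

t1 = True; t8 = True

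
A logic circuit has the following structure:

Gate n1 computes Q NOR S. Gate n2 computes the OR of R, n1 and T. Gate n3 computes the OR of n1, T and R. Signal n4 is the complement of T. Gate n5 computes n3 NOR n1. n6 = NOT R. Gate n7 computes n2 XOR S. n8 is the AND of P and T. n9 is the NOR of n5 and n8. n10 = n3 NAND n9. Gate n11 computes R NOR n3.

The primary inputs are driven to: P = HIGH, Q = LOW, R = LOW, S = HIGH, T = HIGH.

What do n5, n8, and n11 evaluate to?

n5 = LOW, n8 = HIGH, n11 = LOW

n1 = Q NOR S = LOW NOR HIGH = LOW
n3 = n1 OR T OR R = LOW OR HIGH OR LOW = HIGH
n5 = n3 NOR n1 = HIGH NOR LOW = LOW
n8 = P AND T = HIGH AND HIGH = HIGH
n11 = R NOR n3 = LOW NOR HIGH = LOW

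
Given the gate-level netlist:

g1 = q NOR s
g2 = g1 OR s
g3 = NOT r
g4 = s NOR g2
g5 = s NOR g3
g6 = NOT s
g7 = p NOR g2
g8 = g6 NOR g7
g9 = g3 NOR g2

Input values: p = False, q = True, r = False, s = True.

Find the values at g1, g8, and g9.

g1 = False  g8 = True  g9 = False

g1 = q NOR s = True NOR True = False
g2 = g1 OR s = False OR True = True
g3 = NOT r = NOT False = True
g6 = NOT s = NOT True = False
g7 = p NOR g2 = False NOR True = False
g8 = g6 NOR g7 = False NOR False = True
g9 = g3 NOR g2 = True NOR True = False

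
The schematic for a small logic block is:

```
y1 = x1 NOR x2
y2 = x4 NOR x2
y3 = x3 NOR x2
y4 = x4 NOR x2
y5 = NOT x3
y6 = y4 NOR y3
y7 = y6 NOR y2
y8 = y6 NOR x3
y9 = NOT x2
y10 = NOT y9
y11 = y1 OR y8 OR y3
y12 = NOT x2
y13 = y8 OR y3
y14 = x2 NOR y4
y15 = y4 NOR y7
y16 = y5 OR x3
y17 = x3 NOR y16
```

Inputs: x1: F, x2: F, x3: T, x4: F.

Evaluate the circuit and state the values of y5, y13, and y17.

y3 = x3 NOR x2 = T NOR F = F
y4 = x4 NOR x2 = F NOR F = T
y5 = NOT x3 = NOT T = F
y6 = y4 NOR y3 = T NOR F = F
y8 = y6 NOR x3 = F NOR T = F
y13 = y8 OR y3 = F OR F = F
y16 = y5 OR x3 = F OR T = T
y17 = x3 NOR y16 = T NOR T = F

y5 = F, y13 = F, y17 = F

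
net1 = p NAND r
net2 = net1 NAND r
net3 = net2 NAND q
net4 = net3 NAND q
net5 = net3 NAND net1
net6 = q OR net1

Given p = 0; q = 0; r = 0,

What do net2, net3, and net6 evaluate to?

net2 = 1  net3 = 1  net6 = 1

net1 = p NAND r = 0 NAND 0 = 1
net2 = net1 NAND r = 1 NAND 0 = 1
net3 = net2 NAND q = 1 NAND 0 = 1
net6 = q OR net1 = 0 OR 1 = 1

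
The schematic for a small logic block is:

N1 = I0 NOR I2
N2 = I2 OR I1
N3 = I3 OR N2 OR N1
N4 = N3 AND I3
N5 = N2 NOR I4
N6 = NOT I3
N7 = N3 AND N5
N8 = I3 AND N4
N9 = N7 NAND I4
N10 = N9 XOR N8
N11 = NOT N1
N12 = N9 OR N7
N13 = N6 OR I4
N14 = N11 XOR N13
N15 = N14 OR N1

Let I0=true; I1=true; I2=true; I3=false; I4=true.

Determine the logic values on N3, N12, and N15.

N3 = true, N12 = true, N15 = false

N1 = I0 NOR I2 = true NOR true = false
N2 = I2 OR I1 = true OR true = true
N3 = I3 OR N2 OR N1 = false OR true OR false = true
N5 = N2 NOR I4 = true NOR true = false
N6 = NOT I3 = NOT false = true
N7 = N3 AND N5 = true AND false = false
N9 = N7 NAND I4 = false NAND true = true
N11 = NOT N1 = NOT false = true
N12 = N9 OR N7 = true OR false = true
N13 = N6 OR I4 = true OR true = true
N14 = N11 XOR N13 = true XOR true = false
N15 = N14 OR N1 = false OR false = false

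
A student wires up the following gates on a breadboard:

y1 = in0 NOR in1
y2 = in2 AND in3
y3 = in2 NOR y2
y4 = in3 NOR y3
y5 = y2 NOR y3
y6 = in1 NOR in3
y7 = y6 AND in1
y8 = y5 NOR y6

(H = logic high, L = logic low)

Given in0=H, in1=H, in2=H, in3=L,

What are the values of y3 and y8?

y3 = L  y8 = L

y2 = in2 AND in3 = H AND L = L
y3 = in2 NOR y2 = H NOR L = L
y5 = y2 NOR y3 = L NOR L = H
y6 = in1 NOR in3 = H NOR L = L
y8 = y5 NOR y6 = H NOR L = L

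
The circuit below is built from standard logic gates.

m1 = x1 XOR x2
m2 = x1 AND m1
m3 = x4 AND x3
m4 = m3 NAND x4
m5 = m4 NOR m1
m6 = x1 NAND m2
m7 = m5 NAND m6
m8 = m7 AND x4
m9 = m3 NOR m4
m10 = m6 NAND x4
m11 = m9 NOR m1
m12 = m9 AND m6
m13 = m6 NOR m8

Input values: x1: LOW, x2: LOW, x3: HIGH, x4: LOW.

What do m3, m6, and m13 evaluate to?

m3 = LOW  m6 = HIGH  m13 = LOW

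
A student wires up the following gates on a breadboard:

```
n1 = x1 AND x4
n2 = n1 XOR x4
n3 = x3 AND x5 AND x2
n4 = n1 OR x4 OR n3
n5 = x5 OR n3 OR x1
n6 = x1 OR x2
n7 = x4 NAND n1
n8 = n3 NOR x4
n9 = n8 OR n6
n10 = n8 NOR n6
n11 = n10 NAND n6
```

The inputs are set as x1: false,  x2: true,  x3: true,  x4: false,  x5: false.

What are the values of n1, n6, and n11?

n1 = false, n6 = true, n11 = true

n1 = x1 AND x4 = false AND false = false
n3 = x3 AND x5 AND x2 = true AND false AND true = false
n6 = x1 OR x2 = false OR true = true
n8 = n3 NOR x4 = false NOR false = true
n10 = n8 NOR n6 = true NOR true = false
n11 = n10 NAND n6 = false NAND true = true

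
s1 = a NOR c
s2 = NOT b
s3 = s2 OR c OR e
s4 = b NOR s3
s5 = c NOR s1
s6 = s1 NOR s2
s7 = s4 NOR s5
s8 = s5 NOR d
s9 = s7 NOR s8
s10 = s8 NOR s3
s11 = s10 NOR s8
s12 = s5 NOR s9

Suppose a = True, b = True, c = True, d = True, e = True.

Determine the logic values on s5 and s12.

s5 = False, s12 = True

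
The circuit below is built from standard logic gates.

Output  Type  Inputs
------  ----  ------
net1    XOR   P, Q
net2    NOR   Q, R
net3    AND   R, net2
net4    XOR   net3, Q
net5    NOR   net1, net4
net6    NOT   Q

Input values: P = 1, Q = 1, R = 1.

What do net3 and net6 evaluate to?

net2 = Q NOR R = 1 NOR 1 = 0
net3 = R AND net2 = 1 AND 0 = 0
net6 = NOT Q = NOT 1 = 0

net3 = 0, net6 = 0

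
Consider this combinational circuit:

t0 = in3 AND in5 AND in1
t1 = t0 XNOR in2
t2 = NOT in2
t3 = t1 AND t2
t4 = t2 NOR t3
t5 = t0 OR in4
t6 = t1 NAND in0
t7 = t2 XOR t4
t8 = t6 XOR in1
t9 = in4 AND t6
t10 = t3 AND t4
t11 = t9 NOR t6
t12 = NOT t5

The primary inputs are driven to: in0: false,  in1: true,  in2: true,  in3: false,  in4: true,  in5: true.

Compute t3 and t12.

t0 = in3 AND in5 AND in1 = false AND true AND true = false
t1 = t0 XNOR in2 = false XNOR true = false
t2 = NOT in2 = NOT true = false
t3 = t1 AND t2 = false AND false = false
t5 = t0 OR in4 = false OR true = true
t12 = NOT t5 = NOT true = false

t3 = false; t12 = false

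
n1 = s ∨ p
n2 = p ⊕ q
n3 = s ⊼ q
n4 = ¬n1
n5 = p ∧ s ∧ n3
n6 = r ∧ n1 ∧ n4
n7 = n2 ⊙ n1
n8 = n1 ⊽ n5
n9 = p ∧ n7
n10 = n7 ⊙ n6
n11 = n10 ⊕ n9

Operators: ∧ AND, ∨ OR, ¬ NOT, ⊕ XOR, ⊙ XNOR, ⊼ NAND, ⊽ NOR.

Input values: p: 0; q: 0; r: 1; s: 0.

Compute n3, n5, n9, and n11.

n1 = s OR p = 0 OR 0 = 0
n2 = p XOR q = 0 XOR 0 = 0
n3 = s NAND q = 0 NAND 0 = 1
n4 = NOT n1 = NOT 0 = 1
n5 = p AND s AND n3 = 0 AND 0 AND 1 = 0
n6 = r AND n1 AND n4 = 1 AND 0 AND 1 = 0
n7 = n2 XNOR n1 = 0 XNOR 0 = 1
n9 = p AND n7 = 0 AND 1 = 0
n10 = n7 XNOR n6 = 1 XNOR 0 = 0
n11 = n10 XOR n9 = 0 XOR 0 = 0

n3 = 1; n5 = 0; n9 = 0; n11 = 0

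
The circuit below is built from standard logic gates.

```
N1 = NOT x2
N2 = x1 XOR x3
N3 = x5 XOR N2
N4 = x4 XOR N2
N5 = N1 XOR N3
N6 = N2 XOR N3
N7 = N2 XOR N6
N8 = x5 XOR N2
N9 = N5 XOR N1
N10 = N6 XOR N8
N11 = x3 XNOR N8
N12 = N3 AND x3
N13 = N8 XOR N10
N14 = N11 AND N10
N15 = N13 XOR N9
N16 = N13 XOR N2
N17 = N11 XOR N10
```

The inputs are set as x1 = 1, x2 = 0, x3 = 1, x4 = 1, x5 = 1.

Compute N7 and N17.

N7 = 1  N17 = 1

N2 = x1 XOR x3 = 1 XOR 1 = 0
N3 = x5 XOR N2 = 1 XOR 0 = 1
N6 = N2 XOR N3 = 0 XOR 1 = 1
N7 = N2 XOR N6 = 0 XOR 1 = 1
N8 = x5 XOR N2 = 1 XOR 0 = 1
N10 = N6 XOR N8 = 1 XOR 1 = 0
N11 = x3 XNOR N8 = 1 XNOR 1 = 1
N17 = N11 XOR N10 = 1 XOR 0 = 1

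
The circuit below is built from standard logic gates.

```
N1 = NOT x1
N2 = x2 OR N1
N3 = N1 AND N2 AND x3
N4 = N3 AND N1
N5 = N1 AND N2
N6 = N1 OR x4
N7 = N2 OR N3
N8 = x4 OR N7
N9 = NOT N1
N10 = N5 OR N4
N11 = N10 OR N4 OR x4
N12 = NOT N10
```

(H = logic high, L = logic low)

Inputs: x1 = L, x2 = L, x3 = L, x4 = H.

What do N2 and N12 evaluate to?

N2 = H; N12 = L

N1 = NOT x1 = NOT L = H
N2 = x2 OR N1 = L OR H = H
N3 = N1 AND N2 AND x3 = H AND H AND L = L
N4 = N3 AND N1 = L AND H = L
N5 = N1 AND N2 = H AND H = H
N10 = N5 OR N4 = H OR L = H
N12 = NOT N10 = NOT H = L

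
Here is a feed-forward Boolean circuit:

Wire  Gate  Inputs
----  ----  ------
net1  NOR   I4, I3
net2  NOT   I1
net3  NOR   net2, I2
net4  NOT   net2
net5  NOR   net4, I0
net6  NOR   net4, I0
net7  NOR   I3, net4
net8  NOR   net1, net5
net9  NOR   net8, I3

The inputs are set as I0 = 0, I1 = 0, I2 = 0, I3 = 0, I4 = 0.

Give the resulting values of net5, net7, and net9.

net5 = 1, net7 = 1, net9 = 1

net1 = I4 NOR I3 = 0 NOR 0 = 1
net2 = NOT I1 = NOT 0 = 1
net4 = NOT net2 = NOT 1 = 0
net5 = net4 NOR I0 = 0 NOR 0 = 1
net7 = I3 NOR net4 = 0 NOR 0 = 1
net8 = net1 NOR net5 = 1 NOR 1 = 0
net9 = net8 NOR I3 = 0 NOR 0 = 1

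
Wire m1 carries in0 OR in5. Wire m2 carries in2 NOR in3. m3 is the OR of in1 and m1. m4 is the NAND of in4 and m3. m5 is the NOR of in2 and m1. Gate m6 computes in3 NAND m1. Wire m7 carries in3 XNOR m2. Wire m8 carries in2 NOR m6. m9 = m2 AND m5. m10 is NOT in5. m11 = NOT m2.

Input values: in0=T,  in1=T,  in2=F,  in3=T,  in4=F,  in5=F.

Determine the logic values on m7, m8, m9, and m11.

m7 = F  m8 = T  m9 = F  m11 = T

m1 = in0 OR in5 = T OR F = T
m2 = in2 NOR in3 = F NOR T = F
m5 = in2 NOR m1 = F NOR T = F
m6 = in3 NAND m1 = T NAND T = F
m7 = in3 XNOR m2 = T XNOR F = F
m8 = in2 NOR m6 = F NOR F = T
m9 = m2 AND m5 = F AND F = F
m11 = NOT m2 = NOT F = T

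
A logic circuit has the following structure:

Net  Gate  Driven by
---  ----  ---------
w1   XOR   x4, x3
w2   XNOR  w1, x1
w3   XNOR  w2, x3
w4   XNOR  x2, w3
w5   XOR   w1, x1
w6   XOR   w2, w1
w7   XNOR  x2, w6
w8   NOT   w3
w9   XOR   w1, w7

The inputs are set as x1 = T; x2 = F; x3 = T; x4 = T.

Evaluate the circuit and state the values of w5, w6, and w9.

w5 = T  w6 = F  w9 = T

w1 = x4 XOR x3 = T XOR T = F
w2 = w1 XNOR x1 = F XNOR T = F
w5 = w1 XOR x1 = F XOR T = T
w6 = w2 XOR w1 = F XOR F = F
w7 = x2 XNOR w6 = F XNOR F = T
w9 = w1 XOR w7 = F XOR T = T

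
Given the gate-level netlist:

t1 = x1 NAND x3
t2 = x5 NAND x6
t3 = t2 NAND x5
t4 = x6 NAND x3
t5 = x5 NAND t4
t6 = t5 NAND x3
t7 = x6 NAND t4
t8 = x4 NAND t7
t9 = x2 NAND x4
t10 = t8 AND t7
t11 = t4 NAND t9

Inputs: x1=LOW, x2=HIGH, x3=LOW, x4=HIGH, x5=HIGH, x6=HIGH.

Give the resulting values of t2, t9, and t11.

t2 = x5 NAND x6 = HIGH NAND HIGH = LOW
t4 = x6 NAND x3 = HIGH NAND LOW = HIGH
t9 = x2 NAND x4 = HIGH NAND HIGH = LOW
t11 = t4 NAND t9 = HIGH NAND LOW = HIGH

t2 = LOW, t9 = LOW, t11 = HIGH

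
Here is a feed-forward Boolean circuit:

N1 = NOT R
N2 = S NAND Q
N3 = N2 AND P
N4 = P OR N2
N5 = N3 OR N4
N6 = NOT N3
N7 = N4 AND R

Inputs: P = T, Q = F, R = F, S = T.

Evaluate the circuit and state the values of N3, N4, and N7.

N3 = T  N4 = T  N7 = F

N2 = S NAND Q = T NAND F = T
N3 = N2 AND P = T AND T = T
N4 = P OR N2 = T OR T = T
N7 = N4 AND R = T AND F = F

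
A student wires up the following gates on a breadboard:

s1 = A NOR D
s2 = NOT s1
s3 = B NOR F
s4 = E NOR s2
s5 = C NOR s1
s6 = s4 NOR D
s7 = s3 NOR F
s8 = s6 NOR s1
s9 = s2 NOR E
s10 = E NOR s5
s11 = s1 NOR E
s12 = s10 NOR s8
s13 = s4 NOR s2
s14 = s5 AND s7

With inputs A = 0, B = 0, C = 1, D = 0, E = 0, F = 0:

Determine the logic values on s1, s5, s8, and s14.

s1 = A NOR D = 0 NOR 0 = 1
s2 = NOT s1 = NOT 1 = 0
s3 = B NOR F = 0 NOR 0 = 1
s4 = E NOR s2 = 0 NOR 0 = 1
s5 = C NOR s1 = 1 NOR 1 = 0
s6 = s4 NOR D = 1 NOR 0 = 0
s7 = s3 NOR F = 1 NOR 0 = 0
s8 = s6 NOR s1 = 0 NOR 1 = 0
s14 = s5 AND s7 = 0 AND 0 = 0

s1 = 1, s5 = 0, s8 = 0, s14 = 0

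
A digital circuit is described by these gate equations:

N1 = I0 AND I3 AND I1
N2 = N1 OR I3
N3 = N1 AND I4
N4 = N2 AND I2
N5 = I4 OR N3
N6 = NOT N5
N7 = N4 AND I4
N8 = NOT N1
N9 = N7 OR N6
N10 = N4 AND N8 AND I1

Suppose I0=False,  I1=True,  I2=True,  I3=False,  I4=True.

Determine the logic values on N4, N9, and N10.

N4 = False  N9 = False  N10 = False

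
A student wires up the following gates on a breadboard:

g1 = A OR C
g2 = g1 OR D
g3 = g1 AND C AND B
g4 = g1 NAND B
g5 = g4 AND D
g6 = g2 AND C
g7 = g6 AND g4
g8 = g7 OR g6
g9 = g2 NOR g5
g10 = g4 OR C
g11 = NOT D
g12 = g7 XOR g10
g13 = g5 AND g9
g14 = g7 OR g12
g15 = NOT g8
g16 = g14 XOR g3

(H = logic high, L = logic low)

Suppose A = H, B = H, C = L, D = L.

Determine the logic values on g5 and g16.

g1 = A OR C = H OR L = H
g2 = g1 OR D = H OR L = H
g3 = g1 AND C AND B = H AND L AND H = L
g4 = g1 NAND B = H NAND H = L
g5 = g4 AND D = L AND L = L
g6 = g2 AND C = H AND L = L
g7 = g6 AND g4 = L AND L = L
g10 = g4 OR C = L OR L = L
g12 = g7 XOR g10 = L XOR L = L
g14 = g7 OR g12 = L OR L = L
g16 = g14 XOR g3 = L XOR L = L

g5 = L, g16 = L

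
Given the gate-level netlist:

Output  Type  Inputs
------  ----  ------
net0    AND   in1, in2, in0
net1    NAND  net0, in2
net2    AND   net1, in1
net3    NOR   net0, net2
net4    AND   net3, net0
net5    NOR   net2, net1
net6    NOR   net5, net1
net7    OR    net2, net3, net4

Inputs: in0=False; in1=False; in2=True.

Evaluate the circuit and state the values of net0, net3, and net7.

net0 = in1 AND in2 AND in0 = False AND True AND False = False
net1 = net0 NAND in2 = False NAND True = True
net2 = net1 AND in1 = True AND False = False
net3 = net0 NOR net2 = False NOR False = True
net4 = net3 AND net0 = True AND False = False
net7 = net2 OR net3 OR net4 = False OR True OR False = True

net0 = False, net3 = True, net7 = True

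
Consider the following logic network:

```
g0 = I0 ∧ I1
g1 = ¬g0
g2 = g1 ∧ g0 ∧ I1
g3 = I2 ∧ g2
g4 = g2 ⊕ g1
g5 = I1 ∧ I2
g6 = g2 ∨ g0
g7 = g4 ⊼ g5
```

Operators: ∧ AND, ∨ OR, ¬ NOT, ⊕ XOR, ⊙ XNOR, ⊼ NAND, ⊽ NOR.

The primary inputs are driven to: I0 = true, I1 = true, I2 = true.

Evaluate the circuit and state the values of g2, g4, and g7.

g2 = false  g4 = false  g7 = true

g0 = I0 AND I1 = true AND true = true
g1 = NOT g0 = NOT true = false
g2 = g1 AND g0 AND I1 = false AND true AND true = false
g4 = g2 XOR g1 = false XOR false = false
g5 = I1 AND I2 = true AND true = true
g7 = g4 NAND g5 = false NAND true = true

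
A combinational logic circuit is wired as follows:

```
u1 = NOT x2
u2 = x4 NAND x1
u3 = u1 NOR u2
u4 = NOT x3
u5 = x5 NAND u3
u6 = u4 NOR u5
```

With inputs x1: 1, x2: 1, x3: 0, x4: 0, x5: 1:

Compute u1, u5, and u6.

u1 = 0  u5 = 1  u6 = 0

u1 = NOT x2 = NOT 1 = 0
u2 = x4 NAND x1 = 0 NAND 1 = 1
u3 = u1 NOR u2 = 0 NOR 1 = 0
u4 = NOT x3 = NOT 0 = 1
u5 = x5 NAND u3 = 1 NAND 0 = 1
u6 = u4 NOR u5 = 1 NOR 1 = 0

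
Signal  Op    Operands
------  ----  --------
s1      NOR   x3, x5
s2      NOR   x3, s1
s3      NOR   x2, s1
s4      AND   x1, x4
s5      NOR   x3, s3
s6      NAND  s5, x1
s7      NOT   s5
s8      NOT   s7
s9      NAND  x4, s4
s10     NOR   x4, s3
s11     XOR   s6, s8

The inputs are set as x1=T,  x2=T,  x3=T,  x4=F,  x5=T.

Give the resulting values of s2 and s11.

s1 = x3 NOR x5 = T NOR T = F
s2 = x3 NOR s1 = T NOR F = F
s3 = x2 NOR s1 = T NOR F = F
s5 = x3 NOR s3 = T NOR F = F
s6 = s5 NAND x1 = F NAND T = T
s7 = NOT s5 = NOT F = T
s8 = NOT s7 = NOT T = F
s11 = s6 XOR s8 = T XOR F = T

s2 = F, s11 = T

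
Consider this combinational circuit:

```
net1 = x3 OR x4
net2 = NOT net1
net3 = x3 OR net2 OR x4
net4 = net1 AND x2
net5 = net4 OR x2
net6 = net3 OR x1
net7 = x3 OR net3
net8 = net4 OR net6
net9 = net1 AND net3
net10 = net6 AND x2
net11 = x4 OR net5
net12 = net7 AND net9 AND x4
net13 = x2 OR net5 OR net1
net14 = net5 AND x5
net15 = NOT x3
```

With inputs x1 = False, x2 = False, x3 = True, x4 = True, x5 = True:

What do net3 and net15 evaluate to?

net1 = x3 OR x4 = True OR True = True
net2 = NOT net1 = NOT True = False
net3 = x3 OR net2 OR x4 = True OR False OR True = True
net15 = NOT x3 = NOT True = False

net3 = True, net15 = False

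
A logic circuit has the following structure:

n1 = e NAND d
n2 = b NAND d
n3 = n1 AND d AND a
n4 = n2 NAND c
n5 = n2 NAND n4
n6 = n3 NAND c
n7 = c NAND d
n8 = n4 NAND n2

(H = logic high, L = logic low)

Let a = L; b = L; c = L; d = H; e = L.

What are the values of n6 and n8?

n6 = H, n8 = L

n1 = e NAND d = L NAND H = H
n2 = b NAND d = L NAND H = H
n3 = n1 AND d AND a = H AND H AND L = L
n4 = n2 NAND c = H NAND L = H
n6 = n3 NAND c = L NAND L = H
n8 = n4 NAND n2 = H NAND H = L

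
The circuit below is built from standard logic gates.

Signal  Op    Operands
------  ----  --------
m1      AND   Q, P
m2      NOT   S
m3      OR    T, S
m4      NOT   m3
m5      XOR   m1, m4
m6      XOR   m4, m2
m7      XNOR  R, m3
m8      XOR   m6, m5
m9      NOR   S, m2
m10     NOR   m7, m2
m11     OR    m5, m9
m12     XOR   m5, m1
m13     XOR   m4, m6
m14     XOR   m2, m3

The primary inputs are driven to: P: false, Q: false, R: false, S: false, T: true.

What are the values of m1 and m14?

m1 = Q AND P = false AND false = false
m2 = NOT S = NOT false = true
m3 = T OR S = true OR false = true
m14 = m2 XOR m3 = true XOR true = false

m1 = false  m14 = false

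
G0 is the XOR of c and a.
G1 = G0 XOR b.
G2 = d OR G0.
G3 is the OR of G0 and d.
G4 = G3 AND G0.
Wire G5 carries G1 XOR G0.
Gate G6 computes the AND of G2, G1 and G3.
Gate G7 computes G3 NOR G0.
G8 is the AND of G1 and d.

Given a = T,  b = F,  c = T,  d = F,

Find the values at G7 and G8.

G0 = c XOR a = T XOR T = F
G1 = G0 XOR b = F XOR F = F
G3 = G0 OR d = F OR F = F
G7 = G3 NOR G0 = F NOR F = T
G8 = G1 AND d = F AND F = F

G7 = T; G8 = F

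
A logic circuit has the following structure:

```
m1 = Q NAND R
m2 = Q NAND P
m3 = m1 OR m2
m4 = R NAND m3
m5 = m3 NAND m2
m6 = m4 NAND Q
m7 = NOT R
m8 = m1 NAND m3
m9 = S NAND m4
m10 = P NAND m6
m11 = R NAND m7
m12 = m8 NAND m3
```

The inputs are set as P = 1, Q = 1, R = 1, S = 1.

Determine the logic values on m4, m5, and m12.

m4 = 1, m5 = 1, m12 = 1

m1 = Q NAND R = 1 NAND 1 = 0
m2 = Q NAND P = 1 NAND 1 = 0
m3 = m1 OR m2 = 0 OR 0 = 0
m4 = R NAND m3 = 1 NAND 0 = 1
m5 = m3 NAND m2 = 0 NAND 0 = 1
m8 = m1 NAND m3 = 0 NAND 0 = 1
m12 = m8 NAND m3 = 1 NAND 0 = 1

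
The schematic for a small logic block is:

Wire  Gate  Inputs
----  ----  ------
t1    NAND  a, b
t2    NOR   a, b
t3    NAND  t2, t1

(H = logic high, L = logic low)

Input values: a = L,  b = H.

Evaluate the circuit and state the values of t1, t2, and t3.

t1 = H, t2 = L, t3 = H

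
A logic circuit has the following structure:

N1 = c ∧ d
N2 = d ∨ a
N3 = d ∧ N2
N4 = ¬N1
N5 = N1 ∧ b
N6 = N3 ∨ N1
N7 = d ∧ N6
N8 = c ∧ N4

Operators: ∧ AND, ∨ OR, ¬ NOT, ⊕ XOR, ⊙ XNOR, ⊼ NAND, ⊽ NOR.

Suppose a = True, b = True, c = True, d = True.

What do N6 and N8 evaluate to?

N6 = True, N8 = False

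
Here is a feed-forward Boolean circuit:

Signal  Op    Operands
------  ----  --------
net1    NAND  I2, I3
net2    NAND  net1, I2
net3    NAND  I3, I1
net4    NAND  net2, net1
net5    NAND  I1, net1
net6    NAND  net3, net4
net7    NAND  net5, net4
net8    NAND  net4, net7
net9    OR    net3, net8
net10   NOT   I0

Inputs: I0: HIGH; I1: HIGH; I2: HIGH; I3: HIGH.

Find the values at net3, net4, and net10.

net1 = I2 NAND I3 = HIGH NAND HIGH = LOW
net2 = net1 NAND I2 = LOW NAND HIGH = HIGH
net3 = I3 NAND I1 = HIGH NAND HIGH = LOW
net4 = net2 NAND net1 = HIGH NAND LOW = HIGH
net10 = NOT I0 = NOT HIGH = LOW

net3 = LOW; net4 = HIGH; net10 = LOW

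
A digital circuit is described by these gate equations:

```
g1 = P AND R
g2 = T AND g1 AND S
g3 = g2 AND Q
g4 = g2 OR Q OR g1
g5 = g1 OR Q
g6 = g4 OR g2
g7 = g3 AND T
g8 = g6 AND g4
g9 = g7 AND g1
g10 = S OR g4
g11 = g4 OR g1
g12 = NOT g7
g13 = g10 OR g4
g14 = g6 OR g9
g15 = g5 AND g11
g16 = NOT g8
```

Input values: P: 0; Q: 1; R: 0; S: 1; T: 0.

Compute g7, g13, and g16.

g1 = P AND R = 0 AND 0 = 0
g2 = T AND g1 AND S = 0 AND 0 AND 1 = 0
g3 = g2 AND Q = 0 AND 1 = 0
g4 = g2 OR Q OR g1 = 0 OR 1 OR 0 = 1
g6 = g4 OR g2 = 1 OR 0 = 1
g7 = g3 AND T = 0 AND 0 = 0
g8 = g6 AND g4 = 1 AND 1 = 1
g10 = S OR g4 = 1 OR 1 = 1
g13 = g10 OR g4 = 1 OR 1 = 1
g16 = NOT g8 = NOT 1 = 0

g7 = 0; g13 = 1; g16 = 0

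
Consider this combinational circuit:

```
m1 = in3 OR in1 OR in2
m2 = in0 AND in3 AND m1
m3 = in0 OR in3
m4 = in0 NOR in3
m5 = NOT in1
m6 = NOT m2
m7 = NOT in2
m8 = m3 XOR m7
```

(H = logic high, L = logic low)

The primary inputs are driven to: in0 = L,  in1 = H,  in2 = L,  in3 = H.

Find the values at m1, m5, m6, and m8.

m1 = in3 OR in1 OR in2 = H OR H OR L = H
m2 = in0 AND in3 AND m1 = L AND H AND H = L
m3 = in0 OR in3 = L OR H = H
m5 = NOT in1 = NOT H = L
m6 = NOT m2 = NOT L = H
m7 = NOT in2 = NOT L = H
m8 = m3 XOR m7 = H XOR H = L

m1 = H; m5 = L; m6 = H; m8 = L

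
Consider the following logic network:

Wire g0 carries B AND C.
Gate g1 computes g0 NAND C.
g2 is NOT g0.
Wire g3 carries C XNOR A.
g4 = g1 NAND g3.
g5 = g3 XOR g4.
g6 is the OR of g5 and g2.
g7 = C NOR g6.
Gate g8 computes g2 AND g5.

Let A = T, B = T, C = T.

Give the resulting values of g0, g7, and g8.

g0 = T, g7 = F, g8 = F

g0 = B AND C = T AND T = T
g1 = g0 NAND C = T NAND T = F
g2 = NOT g0 = NOT T = F
g3 = C XNOR A = T XNOR T = T
g4 = g1 NAND g3 = F NAND T = T
g5 = g3 XOR g4 = T XOR T = F
g6 = g5 OR g2 = F OR F = F
g7 = C NOR g6 = T NOR F = F
g8 = g2 AND g5 = F AND F = F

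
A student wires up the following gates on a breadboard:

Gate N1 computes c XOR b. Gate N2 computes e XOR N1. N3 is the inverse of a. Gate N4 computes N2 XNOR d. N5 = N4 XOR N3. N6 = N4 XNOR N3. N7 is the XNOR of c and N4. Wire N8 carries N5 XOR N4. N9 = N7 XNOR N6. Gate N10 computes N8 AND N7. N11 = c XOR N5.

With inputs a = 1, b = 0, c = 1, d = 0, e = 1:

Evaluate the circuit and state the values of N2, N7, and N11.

N2 = 0; N7 = 1; N11 = 0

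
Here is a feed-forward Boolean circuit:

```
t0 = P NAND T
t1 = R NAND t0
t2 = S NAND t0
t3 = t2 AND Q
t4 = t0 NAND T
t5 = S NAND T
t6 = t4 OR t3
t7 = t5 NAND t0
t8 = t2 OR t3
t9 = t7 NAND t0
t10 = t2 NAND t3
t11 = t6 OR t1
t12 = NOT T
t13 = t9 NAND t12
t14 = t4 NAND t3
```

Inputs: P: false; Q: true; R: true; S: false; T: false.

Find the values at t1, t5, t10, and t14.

t1 = false; t5 = true; t10 = false; t14 = false

t0 = P NAND T = false NAND false = true
t1 = R NAND t0 = true NAND true = false
t2 = S NAND t0 = false NAND true = true
t3 = t2 AND Q = true AND true = true
t4 = t0 NAND T = true NAND false = true
t5 = S NAND T = false NAND false = true
t10 = t2 NAND t3 = true NAND true = false
t14 = t4 NAND t3 = true NAND true = false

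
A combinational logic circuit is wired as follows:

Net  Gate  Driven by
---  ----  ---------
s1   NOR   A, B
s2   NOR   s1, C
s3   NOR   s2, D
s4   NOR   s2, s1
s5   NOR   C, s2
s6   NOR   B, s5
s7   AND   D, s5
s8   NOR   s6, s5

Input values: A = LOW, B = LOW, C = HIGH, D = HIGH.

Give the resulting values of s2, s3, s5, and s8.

s2 = LOW, s3 = LOW, s5 = LOW, s8 = LOW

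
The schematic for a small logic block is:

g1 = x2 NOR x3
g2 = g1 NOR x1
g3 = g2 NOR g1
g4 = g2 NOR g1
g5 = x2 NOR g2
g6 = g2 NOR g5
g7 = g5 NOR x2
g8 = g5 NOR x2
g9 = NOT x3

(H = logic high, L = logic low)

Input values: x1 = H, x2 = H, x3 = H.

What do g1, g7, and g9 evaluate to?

g1 = L, g7 = L, g9 = L

g1 = x2 NOR x3 = H NOR H = L
g2 = g1 NOR x1 = L NOR H = L
g5 = x2 NOR g2 = H NOR L = L
g7 = g5 NOR x2 = L NOR H = L
g9 = NOT x3 = NOT H = L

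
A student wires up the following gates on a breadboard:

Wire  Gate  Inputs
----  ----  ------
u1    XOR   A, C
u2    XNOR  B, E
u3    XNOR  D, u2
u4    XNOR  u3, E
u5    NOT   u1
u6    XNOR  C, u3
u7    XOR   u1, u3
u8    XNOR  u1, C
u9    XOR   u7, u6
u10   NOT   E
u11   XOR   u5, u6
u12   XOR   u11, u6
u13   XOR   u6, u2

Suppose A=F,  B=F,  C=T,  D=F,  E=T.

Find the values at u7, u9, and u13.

u1 = A XOR C = F XOR T = T
u2 = B XNOR E = F XNOR T = F
u3 = D XNOR u2 = F XNOR F = T
u6 = C XNOR u3 = T XNOR T = T
u7 = u1 XOR u3 = T XOR T = F
u9 = u7 XOR u6 = F XOR T = T
u13 = u6 XOR u2 = T XOR F = T

u7 = F; u9 = T; u13 = T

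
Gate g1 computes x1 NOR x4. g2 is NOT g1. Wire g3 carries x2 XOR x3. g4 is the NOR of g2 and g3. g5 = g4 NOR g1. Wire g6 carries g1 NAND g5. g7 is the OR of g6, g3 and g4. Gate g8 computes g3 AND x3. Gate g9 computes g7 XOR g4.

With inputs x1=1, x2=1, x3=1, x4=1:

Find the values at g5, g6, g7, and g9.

g5 = 1  g6 = 1  g7 = 1  g9 = 1

g1 = x1 NOR x4 = 1 NOR 1 = 0
g2 = NOT g1 = NOT 0 = 1
g3 = x2 XOR x3 = 1 XOR 1 = 0
g4 = g2 NOR g3 = 1 NOR 0 = 0
g5 = g4 NOR g1 = 0 NOR 0 = 1
g6 = g1 NAND g5 = 0 NAND 1 = 1
g7 = g6 OR g3 OR g4 = 1 OR 0 OR 0 = 1
g9 = g7 XOR g4 = 1 XOR 0 = 1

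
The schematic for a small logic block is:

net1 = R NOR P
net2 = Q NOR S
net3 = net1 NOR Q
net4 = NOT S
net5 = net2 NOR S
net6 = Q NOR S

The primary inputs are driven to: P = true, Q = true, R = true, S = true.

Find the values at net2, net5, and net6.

net2 = false; net5 = false; net6 = false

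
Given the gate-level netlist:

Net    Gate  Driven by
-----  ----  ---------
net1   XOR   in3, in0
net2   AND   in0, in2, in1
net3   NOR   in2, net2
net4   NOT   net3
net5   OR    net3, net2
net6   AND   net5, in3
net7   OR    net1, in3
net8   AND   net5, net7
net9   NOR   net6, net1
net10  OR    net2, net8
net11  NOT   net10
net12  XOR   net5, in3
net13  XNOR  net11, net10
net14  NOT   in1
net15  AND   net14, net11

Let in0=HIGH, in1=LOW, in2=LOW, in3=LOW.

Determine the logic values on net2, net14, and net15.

net2 = LOW  net14 = HIGH  net15 = LOW

net1 = in3 XOR in0 = LOW XOR HIGH = HIGH
net2 = in0 AND in2 AND in1 = HIGH AND LOW AND LOW = LOW
net3 = in2 NOR net2 = LOW NOR LOW = HIGH
net5 = net3 OR net2 = HIGH OR LOW = HIGH
net7 = net1 OR in3 = HIGH OR LOW = HIGH
net8 = net5 AND net7 = HIGH AND HIGH = HIGH
net10 = net2 OR net8 = LOW OR HIGH = HIGH
net11 = NOT net10 = NOT HIGH = LOW
net14 = NOT in1 = NOT LOW = HIGH
net15 = net14 AND net11 = HIGH AND LOW = LOW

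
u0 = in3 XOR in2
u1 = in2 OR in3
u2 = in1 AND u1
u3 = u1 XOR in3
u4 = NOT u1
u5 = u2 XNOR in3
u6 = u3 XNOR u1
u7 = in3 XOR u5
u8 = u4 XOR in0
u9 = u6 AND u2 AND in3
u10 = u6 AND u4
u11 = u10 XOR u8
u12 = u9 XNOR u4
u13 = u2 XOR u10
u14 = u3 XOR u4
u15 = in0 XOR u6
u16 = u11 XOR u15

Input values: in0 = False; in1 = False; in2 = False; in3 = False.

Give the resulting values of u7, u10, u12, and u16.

u7 = True, u10 = True, u12 = False, u16 = True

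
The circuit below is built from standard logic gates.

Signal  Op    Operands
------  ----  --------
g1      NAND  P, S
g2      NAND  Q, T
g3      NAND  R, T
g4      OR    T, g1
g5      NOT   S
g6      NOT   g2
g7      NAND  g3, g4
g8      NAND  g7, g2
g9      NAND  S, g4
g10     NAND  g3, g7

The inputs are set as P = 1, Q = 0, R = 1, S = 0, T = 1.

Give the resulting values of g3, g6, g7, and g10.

g3 = 0  g6 = 0  g7 = 1  g10 = 1

g1 = P NAND S = 1 NAND 0 = 1
g2 = Q NAND T = 0 NAND 1 = 1
g3 = R NAND T = 1 NAND 1 = 0
g4 = T OR g1 = 1 OR 1 = 1
g6 = NOT g2 = NOT 1 = 0
g7 = g3 NAND g4 = 0 NAND 1 = 1
g10 = g3 NAND g7 = 0 NAND 1 = 1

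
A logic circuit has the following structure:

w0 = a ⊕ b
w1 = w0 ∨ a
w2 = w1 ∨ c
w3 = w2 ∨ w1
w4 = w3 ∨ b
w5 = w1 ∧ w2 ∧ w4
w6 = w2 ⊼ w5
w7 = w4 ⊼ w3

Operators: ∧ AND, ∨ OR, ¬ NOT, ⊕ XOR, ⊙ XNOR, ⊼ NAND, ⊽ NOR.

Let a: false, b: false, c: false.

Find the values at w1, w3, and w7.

w0 = a XOR b = false XOR false = false
w1 = w0 OR a = false OR false = false
w2 = w1 OR c = false OR false = false
w3 = w2 OR w1 = false OR false = false
w4 = w3 OR b = false OR false = false
w7 = w4 NAND w3 = false NAND false = true

w1 = false  w3 = false  w7 = true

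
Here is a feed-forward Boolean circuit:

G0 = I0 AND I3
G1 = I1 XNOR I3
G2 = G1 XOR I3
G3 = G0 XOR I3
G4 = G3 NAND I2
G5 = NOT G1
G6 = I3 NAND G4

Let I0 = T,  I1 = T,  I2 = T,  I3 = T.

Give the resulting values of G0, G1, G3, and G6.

G0 = I0 AND I3 = T AND T = T
G1 = I1 XNOR I3 = T XNOR T = T
G3 = G0 XOR I3 = T XOR T = F
G4 = G3 NAND I2 = F NAND T = T
G6 = I3 NAND G4 = T NAND T = F

G0 = T, G1 = T, G3 = F, G6 = F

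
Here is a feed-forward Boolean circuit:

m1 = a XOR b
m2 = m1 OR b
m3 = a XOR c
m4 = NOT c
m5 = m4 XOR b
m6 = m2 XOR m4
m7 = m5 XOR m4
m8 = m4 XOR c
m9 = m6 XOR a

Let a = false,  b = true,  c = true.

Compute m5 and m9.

m1 = a XOR b = false XOR true = true
m2 = m1 OR b = true OR true = true
m4 = NOT c = NOT true = false
m5 = m4 XOR b = false XOR true = true
m6 = m2 XOR m4 = true XOR false = true
m9 = m6 XOR a = true XOR false = true

m5 = true  m9 = true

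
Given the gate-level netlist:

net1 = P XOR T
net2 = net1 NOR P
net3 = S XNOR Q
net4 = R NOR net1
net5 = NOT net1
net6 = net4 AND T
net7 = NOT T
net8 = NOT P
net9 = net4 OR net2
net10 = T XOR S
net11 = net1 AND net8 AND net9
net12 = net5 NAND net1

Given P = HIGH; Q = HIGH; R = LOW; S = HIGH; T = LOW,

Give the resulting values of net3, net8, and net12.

net3 = HIGH, net8 = LOW, net12 = HIGH

net1 = P XOR T = HIGH XOR LOW = HIGH
net3 = S XNOR Q = HIGH XNOR HIGH = HIGH
net5 = NOT net1 = NOT HIGH = LOW
net8 = NOT P = NOT HIGH = LOW
net12 = net5 NAND net1 = LOW NAND HIGH = HIGH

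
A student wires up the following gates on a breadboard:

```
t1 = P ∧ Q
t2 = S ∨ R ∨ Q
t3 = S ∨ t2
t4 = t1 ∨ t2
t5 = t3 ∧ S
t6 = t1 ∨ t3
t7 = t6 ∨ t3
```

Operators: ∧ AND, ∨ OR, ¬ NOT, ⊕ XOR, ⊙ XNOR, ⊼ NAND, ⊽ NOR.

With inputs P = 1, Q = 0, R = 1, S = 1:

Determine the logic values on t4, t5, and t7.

t4 = 1  t5 = 1  t7 = 1

t1 = P AND Q = 1 AND 0 = 0
t2 = S OR R OR Q = 1 OR 1 OR 0 = 1
t3 = S OR t2 = 1 OR 1 = 1
t4 = t1 OR t2 = 0 OR 1 = 1
t5 = t3 AND S = 1 AND 1 = 1
t6 = t1 OR t3 = 0 OR 1 = 1
t7 = t6 OR t3 = 1 OR 1 = 1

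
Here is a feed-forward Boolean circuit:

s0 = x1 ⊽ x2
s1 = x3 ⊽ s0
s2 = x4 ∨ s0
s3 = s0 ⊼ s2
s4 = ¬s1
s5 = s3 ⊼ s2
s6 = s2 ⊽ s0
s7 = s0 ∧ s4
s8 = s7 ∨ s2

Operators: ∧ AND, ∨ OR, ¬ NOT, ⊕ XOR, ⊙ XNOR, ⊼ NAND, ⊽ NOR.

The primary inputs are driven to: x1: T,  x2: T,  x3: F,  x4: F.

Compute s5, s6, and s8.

s5 = T  s6 = T  s8 = F

s0 = x1 NOR x2 = T NOR T = F
s1 = x3 NOR s0 = F NOR F = T
s2 = x4 OR s0 = F OR F = F
s3 = s0 NAND s2 = F NAND F = T
s4 = NOT s1 = NOT T = F
s5 = s3 NAND s2 = T NAND F = T
s6 = s2 NOR s0 = F NOR F = T
s7 = s0 AND s4 = F AND F = F
s8 = s7 OR s2 = F OR F = F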